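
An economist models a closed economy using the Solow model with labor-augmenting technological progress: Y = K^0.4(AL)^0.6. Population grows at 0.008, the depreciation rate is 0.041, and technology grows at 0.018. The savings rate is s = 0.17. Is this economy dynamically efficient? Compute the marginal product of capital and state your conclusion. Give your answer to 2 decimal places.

n + g + δ = 0.008 + 0.018 + 0.041 = 0.067.
Steady-state k*: s·k^0.4 = 0.067·k gives k* = (0.17/0.067)^(1/0.6) ≈ 4.7202.
MPK = 0.4·4.7202^(-0.6) ≈ 0.1576.
MPK > n+g+δ = 0.067, so the economy is dynamically efficient (under-saving).

dynamically efficient; MPK ≈ 0.16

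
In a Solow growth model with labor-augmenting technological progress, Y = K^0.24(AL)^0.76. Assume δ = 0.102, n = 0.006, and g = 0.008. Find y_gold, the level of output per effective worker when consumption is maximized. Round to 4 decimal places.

y_gold ≈ 1.2581

Break-even investment rate: n + g + δ = 0.006 + 0.008 + 0.102 = 0.116.
Maximizing c = f(k) − (n+g+δ)·k gives f'(k) = n+g+δ, i.e. 0.24·k^(0.24−1) = 0.116, so k_gold = (0.24/0.116)^(1/0.76) ≈ 2.6029.
Output: y_gold = k_gold^0.24 = 2.6029^0.24 ≈ 1.2581.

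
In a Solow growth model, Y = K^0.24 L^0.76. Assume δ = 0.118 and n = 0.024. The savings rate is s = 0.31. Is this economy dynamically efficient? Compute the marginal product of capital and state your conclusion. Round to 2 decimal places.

dynamically inefficient; MPK ≈ 0.11

Capital per worker breaks even when investment replaces (n + δ)·k; here n + δ = 0.142.
Steady-state k*: s·k^0.24 = 0.142·k gives k* = (0.31/0.142)^(1/0.76) ≈ 2.7935.
MPK = 0.24·2.7935^(-0.76) ≈ 0.1099.
MPK < n+δ = 0.142, so the economy is dynamically inefficient (over-saving).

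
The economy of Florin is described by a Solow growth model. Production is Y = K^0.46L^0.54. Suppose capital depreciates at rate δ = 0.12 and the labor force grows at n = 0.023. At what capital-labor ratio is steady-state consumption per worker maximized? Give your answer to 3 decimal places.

The effective depreciation rate is n + δ = 0.023 + 0.12 = 0.143.
Golden rule sets MPK = n+δ: 0.46·k^(0.46−1) = 0.143, so k_gold = (0.46/0.143)^(1/0.54) ≈ 8.7030.

k_gold ≈ 8.703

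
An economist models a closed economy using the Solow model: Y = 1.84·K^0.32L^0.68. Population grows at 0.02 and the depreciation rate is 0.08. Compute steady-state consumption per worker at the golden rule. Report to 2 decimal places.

c_gold ≈ 2.88

Capital per worker breaks even when investment replaces (n + δ)·k; here n + δ = 0.1.
Maximizing c = f(k) − (n+δ)·k gives f'(k) = n+δ, i.e. 0.32·1.84·k^(0.32−1) = 0.1, so k_gold = (0.32·1.84/0.1)^(1/0.68) ≈ 13.5614.
y_gold = 1.84·13.5614^0.32 ≈ 4.2379.
c_gold = y_gold − (n+δ)·k_gold = 4.2379 − 0.1·13.5614 ≈ 2.8818.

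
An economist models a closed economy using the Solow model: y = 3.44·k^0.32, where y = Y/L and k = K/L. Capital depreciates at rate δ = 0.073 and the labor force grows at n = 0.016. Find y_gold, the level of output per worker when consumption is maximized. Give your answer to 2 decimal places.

y_gold ≈ 11.24

Break-even investment rate: n + δ = 0.016 + 0.073 = 0.089.
At the golden rule the marginal product of capital equals n+δ: 0.32·3.44·k^(0.32−1) = 0.089. Solving, k_gold = (0.32·3.44/0.089)^(1/0.68) ≈ 40.3971.
Output: y_gold = 3.44·k_gold^0.32 = 3.44·40.3971^0.32 ≈ 11.2355.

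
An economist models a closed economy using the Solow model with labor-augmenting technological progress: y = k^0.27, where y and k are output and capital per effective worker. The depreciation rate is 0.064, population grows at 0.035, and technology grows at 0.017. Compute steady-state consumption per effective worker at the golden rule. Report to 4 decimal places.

c_gold ≈ 0.9978

Break-even investment rate: n + g + δ = 0.035 + 0.017 + 0.064 = 0.116.
Setting f'(k) = n+g+δ gives 0.27·k^(0.27−1) = 0.116, hence k_gold = (0.27/0.116)^(1/0.73) ≈ 3.1813.
y_gold = 3.1813^0.27 ≈ 1.3668.
c_gold = y_gold − (n+g+δ)·k_gold = 1.3668 − 0.116·3.1813 ≈ 0.9978.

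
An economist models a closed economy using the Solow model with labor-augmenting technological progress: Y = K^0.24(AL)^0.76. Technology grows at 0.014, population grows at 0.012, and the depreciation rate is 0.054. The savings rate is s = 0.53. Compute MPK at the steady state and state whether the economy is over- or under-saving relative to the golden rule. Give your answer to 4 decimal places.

over-saving; MPK ≈ 0.0362

n + g + δ = 0.012 + 0.014 + 0.054 = 0.08.
Steady-state k*: s·k^0.24 = 0.08·k gives k* = (0.53/0.08)^(1/0.76) ≈ 12.0367.
MPK = 0.24·12.0367^(-0.76) ≈ 0.0362.
MPK < n+g+δ = 0.08, so the economy is dynamically inefficient (over-saving).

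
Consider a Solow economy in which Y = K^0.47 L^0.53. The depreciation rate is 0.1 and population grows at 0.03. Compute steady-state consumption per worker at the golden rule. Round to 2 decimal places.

c_gold ≈ 1.66

Break-even investment rate: n + δ = 0.03 + 0.1 = 0.13.
Golden rule sets MPK = n+δ: 0.47·k^(0.47−1) = 0.13, so k_gold = (0.47/0.13)^(1/0.53) ≈ 11.3011.
y_gold = 11.3011^0.47 ≈ 3.1258.
c_gold = y_gold − (n+δ)·k_gold = 3.1258 − 0.13·11.3011 ≈ 1.6567.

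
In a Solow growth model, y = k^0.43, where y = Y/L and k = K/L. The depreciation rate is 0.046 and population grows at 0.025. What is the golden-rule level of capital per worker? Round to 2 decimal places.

k_gold ≈ 23.57

Break-even investment rate: n + δ = 0.025 + 0.046 = 0.071.
At the golden rule the marginal product of capital equals n+δ: 0.43·k^(0.43−1) = 0.071. Solving, k_gold = (0.43/0.071)^(1/0.57) ≈ 23.5667.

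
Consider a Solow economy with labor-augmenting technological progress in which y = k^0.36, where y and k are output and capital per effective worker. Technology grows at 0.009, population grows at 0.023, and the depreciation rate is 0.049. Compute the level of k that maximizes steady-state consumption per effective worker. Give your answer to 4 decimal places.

k_gold ≈ 10.2852

Capital per effective worker breaks even when investment replaces (n + g + δ)·k; here n + g + δ = 0.081.
Golden rule sets MPK = n+g+δ: 0.36·k^(0.36−1) = 0.081, so k_gold = (0.36/0.081)^(1/0.64) ≈ 10.2852.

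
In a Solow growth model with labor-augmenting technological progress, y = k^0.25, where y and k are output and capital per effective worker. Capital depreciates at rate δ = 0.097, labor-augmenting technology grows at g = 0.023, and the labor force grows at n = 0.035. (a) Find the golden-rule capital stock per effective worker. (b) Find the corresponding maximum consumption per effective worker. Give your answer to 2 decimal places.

(a) k_gold ≈ 1.89; (b) c_gold ≈ 0.88

Break-even investment rate: n + g + δ = 0.035 + 0.023 + 0.097 = 0.155.
Setting f'(k) = n+g+δ gives 0.25·k^(0.25−1) = 0.155, hence k_gold = (0.25/0.155)^(1/0.75) ≈ 1.8915.
y_gold = 1.8915^0.25 ≈ 1.1727; c_gold = y_gold − 0.155·k_gold ≈ 0.8796.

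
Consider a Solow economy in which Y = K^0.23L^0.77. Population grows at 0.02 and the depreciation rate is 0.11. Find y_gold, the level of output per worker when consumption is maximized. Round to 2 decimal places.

y_gold ≈ 1.19

Break-even investment rate: n + δ = 0.02 + 0.11 = 0.13.
At the golden rule the marginal product of capital equals n+δ: 0.23·k^(0.23−1) = 0.13. Solving, k_gold = (0.23/0.13)^(1/0.77) ≈ 2.0980.
Output: y_gold = k_gold^0.23 = 2.0980^0.23 ≈ 1.1858.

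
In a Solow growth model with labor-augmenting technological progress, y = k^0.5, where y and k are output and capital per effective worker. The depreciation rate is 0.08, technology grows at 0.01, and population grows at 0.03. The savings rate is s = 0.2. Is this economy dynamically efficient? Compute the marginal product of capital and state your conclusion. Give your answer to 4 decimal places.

dynamically efficient; MPK ≈ 0.3000

The effective depreciation rate is n + g + δ = 0.03 + 0.01 + 0.08 = 0.12.
Steady-state k*: s·k^0.5 = 0.12·k gives k* = (0.2/0.12)^(1/0.5) ≈ 2.7778.
MPK = 0.5·2.7778^(-0.5) ≈ 0.3000.
MPK > n+g+δ = 0.12, so the economy is dynamically efficient (under-saving).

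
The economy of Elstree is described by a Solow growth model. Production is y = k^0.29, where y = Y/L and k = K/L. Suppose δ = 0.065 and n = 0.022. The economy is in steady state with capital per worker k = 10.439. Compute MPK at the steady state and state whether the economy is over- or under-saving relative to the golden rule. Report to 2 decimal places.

over-saving; MPK ≈ 0.05

Break-even investment rate: n + δ = 0.022 + 0.065 = 0.087.
MPK = 0.29·k^(0.29−1) = 0.29·10.439^(-0.71) ≈ 0.0548.
MPK < 0.087, so the economy is dynamically inefficient (over-saving).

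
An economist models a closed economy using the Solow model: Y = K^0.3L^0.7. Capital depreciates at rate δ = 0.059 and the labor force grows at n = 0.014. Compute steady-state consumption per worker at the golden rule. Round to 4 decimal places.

Break-even investment rate: n + δ = 0.014 + 0.059 = 0.073.
Setting f'(k) = n+δ gives 0.3·k^(0.3−1) = 0.073, hence k_gold = (0.3/0.073)^(1/0.7) ≈ 7.5310.
y_gold = 7.5310^0.3 ≈ 1.8326.
c_gold = y_gold − (n+δ)·k_gold = 1.8326 − 0.073·7.5310 ≈ 1.2828.

c_gold ≈ 1.2828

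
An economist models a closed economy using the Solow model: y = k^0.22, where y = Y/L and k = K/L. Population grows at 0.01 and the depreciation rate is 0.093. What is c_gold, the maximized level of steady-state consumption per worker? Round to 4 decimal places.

c_gold ≈ 0.9662

Capital per worker breaks even when investment replaces (n + δ)·k; here n + δ = 0.103.
At the golden rule the marginal product of capital equals n+δ: 0.22·k^(0.22−1) = 0.103. Solving, k_gold = (0.22/0.103)^(1/0.78) ≈ 2.6457.
y_gold = 2.6457^0.22 ≈ 1.2387.
c_gold = y_gold − (n+δ)·k_gold = 1.2387 − 0.103·2.6457 ≈ 0.9662.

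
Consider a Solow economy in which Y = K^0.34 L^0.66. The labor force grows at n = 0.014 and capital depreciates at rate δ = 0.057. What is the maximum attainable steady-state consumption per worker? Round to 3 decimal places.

c_gold ≈ 1.479

The effective depreciation rate is n + δ = 0.014 + 0.057 = 0.071.
Setting f'(k) = n+δ gives 0.34·k^(0.34−1) = 0.071, hence k_gold = (0.34/0.071)^(1/0.66) ≈ 10.7309.
y_gold = 10.7309^0.34 ≈ 2.2409.
c_gold = y_gold − (n+δ)·k_gold = 2.2409 − 0.071·10.7309 ≈ 1.4790.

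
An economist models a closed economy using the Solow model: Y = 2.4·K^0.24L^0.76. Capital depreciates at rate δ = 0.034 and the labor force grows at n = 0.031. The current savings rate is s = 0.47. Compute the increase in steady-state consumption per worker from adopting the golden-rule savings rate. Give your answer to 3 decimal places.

n + δ = 0.031 + 0.034 = 0.065.
Current steady state (s = 0.47): k* = (0.47·2.4/0.065)^(1/0.76) ≈ 42.7350, y* = 2.4·42.7350^0.24 ≈ 5.9102, c* = (1−0.47)·5.9102 ≈ 3.1324.
Setting f'(k) = n+δ gives 0.24·2.4·k^(0.24−1) = 0.065, hence k_gold = (0.24·2.4/0.065)^(1/0.76) ≈ 17.6491.
y_gold = 2.4·17.6491^0.24 ≈ 4.7800, c_gold = y_gold − 0.065·k_gold ≈ 3.6328.
Gain: Δc = 3.6328 − 3.1324 ≈ 0.5004.

Δc ≈ 0.500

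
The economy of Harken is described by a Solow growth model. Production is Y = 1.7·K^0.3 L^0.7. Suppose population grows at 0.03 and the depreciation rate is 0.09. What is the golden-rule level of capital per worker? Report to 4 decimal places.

k_gold ≈ 7.9013

n + δ = 0.03 + 0.09 = 0.12.
Setting f'(k) = n+δ gives 0.3·1.7·k^(0.3−1) = 0.12, hence k_gold = (0.3·1.7/0.12)^(1/0.7) ≈ 7.9013.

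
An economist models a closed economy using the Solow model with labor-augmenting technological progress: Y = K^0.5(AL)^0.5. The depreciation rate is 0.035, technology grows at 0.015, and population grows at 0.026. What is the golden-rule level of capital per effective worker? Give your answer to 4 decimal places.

k_gold ≈ 43.2825

n + g + δ = 0.026 + 0.015 + 0.035 = 0.076.
Golden rule sets MPK = n+g+δ: 0.5·k^(0.5−1) = 0.076, so k_gold = (0.5/0.076)^(1/0.5) ≈ 43.2825.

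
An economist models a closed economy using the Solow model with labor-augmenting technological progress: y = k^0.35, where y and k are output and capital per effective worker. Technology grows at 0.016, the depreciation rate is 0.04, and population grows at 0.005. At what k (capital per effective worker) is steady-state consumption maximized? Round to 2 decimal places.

k_gold ≈ 14.70

n + g + δ = 0.005 + 0.016 + 0.04 = 0.061.
At the golden rule the marginal product of capital equals n+g+δ: 0.35·k^(0.35−1) = 0.061. Solving, k_gold = (0.35/0.061)^(1/0.65) ≈ 14.6991.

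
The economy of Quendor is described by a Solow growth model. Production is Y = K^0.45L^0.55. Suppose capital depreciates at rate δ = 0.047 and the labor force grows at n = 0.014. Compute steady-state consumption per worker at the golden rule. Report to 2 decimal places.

Break-even investment rate: n + δ = 0.014 + 0.047 = 0.061.
Maximizing c = f(k) − (n+δ)·k gives f'(k) = n+δ, i.e. 0.45·k^(0.45−1) = 0.061, so k_gold = (0.45/0.061)^(1/0.55) ≈ 37.8415.
y_gold = 37.8415^0.45 ≈ 5.1296.
c_gold = y_gold − (n+δ)·k_gold = 5.1296 − 0.061·37.8415 ≈ 2.8213.

c_gold ≈ 2.82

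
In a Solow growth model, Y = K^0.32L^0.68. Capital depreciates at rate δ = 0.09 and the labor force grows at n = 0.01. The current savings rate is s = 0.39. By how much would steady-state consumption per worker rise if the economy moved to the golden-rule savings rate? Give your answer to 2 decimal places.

Δc ≈ 0.02

Capital per worker breaks even when investment replaces (n + δ)·k; here n + δ = 0.1.
Current steady state (s = 0.39): k* = (0.39/0.1)^(1/0.68) ≈ 7.3997, y* = 7.3997^0.32 ≈ 1.8974, c* = (1−0.39)·1.8974 ≈ 1.1574.
Setting f'(k) = n+δ gives 0.32·k^(0.32−1) = 0.1, hence k_gold = (0.32/0.1)^(1/0.68) ≈ 5.5318.
y_gold = 5.5318^0.32 ≈ 1.7287, c_gold = y_gold − 0.1·k_gold ≈ 1.1755.
Gain: Δc = 1.1755 − 1.1574 ≈ 0.0181.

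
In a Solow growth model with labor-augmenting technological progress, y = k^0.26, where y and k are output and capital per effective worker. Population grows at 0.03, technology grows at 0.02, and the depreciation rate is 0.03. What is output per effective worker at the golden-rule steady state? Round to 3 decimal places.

y_gold ≈ 1.513

Break-even investment rate: n + g + δ = 0.03 + 0.02 + 0.03 = 0.08.
Setting f'(k) = n+g+δ gives 0.26·k^(0.26−1) = 0.08, hence k_gold = (0.26/0.08)^(1/0.74) ≈ 4.9174.
Output: y_gold = k_gold^0.26 = 4.9174^0.26 ≈ 1.5130.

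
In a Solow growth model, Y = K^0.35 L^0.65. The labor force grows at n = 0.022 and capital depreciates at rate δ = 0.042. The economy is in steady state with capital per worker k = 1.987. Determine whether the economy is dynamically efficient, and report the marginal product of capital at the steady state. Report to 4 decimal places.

The effective depreciation rate is n + δ = 0.022 + 0.042 = 0.064.
MPK = 0.35·k^(0.35−1) = 0.35·1.987^(-0.65) ≈ 0.2240.
MPK > 0.064, so the economy is dynamically efficient (under-saving).

dynamically efficient; MPK ≈ 0.2240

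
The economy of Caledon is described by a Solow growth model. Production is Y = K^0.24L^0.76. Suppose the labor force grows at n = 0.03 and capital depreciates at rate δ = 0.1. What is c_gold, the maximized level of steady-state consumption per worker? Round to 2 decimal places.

c_gold ≈ 0.92

Capital per worker breaks even when investment replaces (n + δ)·k; here n + δ = 0.13.
Golden rule sets MPK = n+δ: 0.24·k^(0.24−1) = 0.13, so k_gold = (0.24/0.13)^(1/0.76) ≈ 2.2405.
y_gold = 2.2405^0.24 ≈ 1.2136.
c_gold = y_gold − (n+δ)·k_gold = 1.2136 − 0.13·2.2405 ≈ 0.9224.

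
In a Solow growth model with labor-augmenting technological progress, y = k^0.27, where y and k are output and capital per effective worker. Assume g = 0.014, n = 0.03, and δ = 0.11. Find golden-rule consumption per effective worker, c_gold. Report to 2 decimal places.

c_gold ≈ 0.90

Break-even investment rate: n + g + δ = 0.03 + 0.014 + 0.11 = 0.154.
At the golden rule the marginal product of capital equals n+g+δ: 0.27·k^(0.27−1) = 0.154. Solving, k_gold = (0.27/0.154)^(1/0.73) ≈ 2.1579.
y_gold = 2.1579^0.27 ≈ 1.2308.
c_gold = y_gold − (n+g+δ)·k_gold = 1.2308 − 0.154·2.1579 ≈ 0.8985.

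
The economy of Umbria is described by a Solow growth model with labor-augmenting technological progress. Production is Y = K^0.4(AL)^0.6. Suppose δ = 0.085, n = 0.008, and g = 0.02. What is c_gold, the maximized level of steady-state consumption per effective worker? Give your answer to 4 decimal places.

c_gold ≈ 1.3936

The effective depreciation rate is n + g + δ = 0.008 + 0.02 + 0.085 = 0.113.
Setting f'(k) = n+g+δ gives 0.4·k^(0.4−1) = 0.113, hence k_gold = (0.4/0.113)^(1/0.6) ≈ 8.2218.
y_gold = 8.2218^0.4 ≈ 2.3227.
c_gold = y_gold − (n+g+δ)·k_gold = 2.3227 − 0.113·8.2218 ≈ 1.3936.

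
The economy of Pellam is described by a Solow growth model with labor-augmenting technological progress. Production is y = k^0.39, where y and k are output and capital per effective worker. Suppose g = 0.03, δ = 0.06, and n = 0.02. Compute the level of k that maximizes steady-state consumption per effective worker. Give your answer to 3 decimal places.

The effective depreciation rate is n + g + δ = 0.02 + 0.03 + 0.06 = 0.11.
At the golden rule the marginal product of capital equals n+g+δ: 0.39·k^(0.39−1) = 0.11. Solving, k_gold = (0.39/0.11)^(1/0.61) ≈ 7.9635.

k_gold ≈ 7.963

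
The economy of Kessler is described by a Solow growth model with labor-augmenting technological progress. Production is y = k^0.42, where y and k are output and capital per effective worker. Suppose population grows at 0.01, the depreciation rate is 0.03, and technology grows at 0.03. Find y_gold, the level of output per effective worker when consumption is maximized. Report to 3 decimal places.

Break-even investment rate: n + g + δ = 0.01 + 0.03 + 0.03 = 0.07.
Golden rule sets MPK = n+g+δ: 0.42·k^(0.42−1) = 0.07, so k_gold = (0.42/0.07)^(1/0.58) ≈ 21.9604.
Output: y_gold = k_gold^0.42 = 21.9604^0.42 ≈ 3.6601.

y_gold ≈ 3.660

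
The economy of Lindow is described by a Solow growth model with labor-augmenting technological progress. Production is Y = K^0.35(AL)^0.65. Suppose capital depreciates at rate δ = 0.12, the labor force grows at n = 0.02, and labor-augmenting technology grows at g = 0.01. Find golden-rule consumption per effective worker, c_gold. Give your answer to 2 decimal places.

n + g + δ = 0.02 + 0.01 + 0.12 = 0.15.
Maximizing c = f(k) − (n+g+δ)·k gives f'(k) = n+g+δ, i.e. 0.35·k^(0.35−1) = 0.15, so k_gold = (0.35/0.15)^(1/0.65) ≈ 3.6823.
y_gold = 3.6823^0.35 ≈ 1.5781.
c_gold = y_gold − (n+g+δ)·k_gold = 1.5781 − 0.15·3.6823 ≈ 1.0258.

c_gold ≈ 1.03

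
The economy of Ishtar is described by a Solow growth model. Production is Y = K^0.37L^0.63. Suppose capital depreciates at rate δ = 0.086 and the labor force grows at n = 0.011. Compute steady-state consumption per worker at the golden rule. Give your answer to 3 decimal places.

c_gold ≈ 1.383

The effective depreciation rate is n + δ = 0.011 + 0.086 = 0.097.
Setting f'(k) = n+δ gives 0.37·k^(0.37−1) = 0.097, hence k_gold = (0.37/0.097)^(1/0.63) ≈ 8.3735.
y_gold = 8.3735^0.37 ≈ 2.1952.
c_gold = y_gold − (n+δ)·k_gold = 2.1952 − 0.097·8.3735 ≈ 1.3830.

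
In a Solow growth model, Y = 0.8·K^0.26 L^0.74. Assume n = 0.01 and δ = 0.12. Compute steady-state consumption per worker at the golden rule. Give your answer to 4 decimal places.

n + δ = 0.01 + 0.12 = 0.13.
Maximizing c = f(k) − (n+δ)·k gives f'(k) = n+δ, i.e. 0.26·0.8·k^(0.26−1) = 0.13, so k_gold = (0.26·0.8/0.13)^(1/0.74) ≈ 1.8873.
y_gold = 0.8·1.8873^0.26 ≈ 0.9436.
c_gold = y_gold − (n+δ)·k_gold = 0.9436 − 0.13·1.8873 ≈ 0.6983.

c_gold ≈ 0.6983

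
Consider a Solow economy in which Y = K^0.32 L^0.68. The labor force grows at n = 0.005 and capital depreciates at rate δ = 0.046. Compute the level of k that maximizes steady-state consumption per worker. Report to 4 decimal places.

k_gold ≈ 14.8906

n + δ = 0.005 + 0.046 = 0.051.
At the golden rule the marginal product of capital equals n+δ: 0.32·k^(0.32−1) = 0.051. Solving, k_gold = (0.32/0.051)^(1/0.68) ≈ 14.8906.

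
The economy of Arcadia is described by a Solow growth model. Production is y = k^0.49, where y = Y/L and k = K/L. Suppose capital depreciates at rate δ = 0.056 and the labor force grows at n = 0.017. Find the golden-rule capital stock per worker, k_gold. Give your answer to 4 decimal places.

k_gold ≈ 41.8138

Capital per worker breaks even when investment replaces (n + δ)·k; here n + δ = 0.073.
Golden rule sets MPK = n+δ: 0.49·k^(0.49−1) = 0.073, so k_gold = (0.49/0.073)^(1/0.51) ≈ 41.8138.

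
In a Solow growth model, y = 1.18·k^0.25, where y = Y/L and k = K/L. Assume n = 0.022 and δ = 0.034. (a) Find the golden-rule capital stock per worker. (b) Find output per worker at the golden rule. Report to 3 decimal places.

n + δ = 0.022 + 0.034 = 0.056.
At the golden rule the marginal product of capital equals n+δ: 0.25·1.18·k^(0.25−1) = 0.056. Solving, k_gold = (0.25·1.18/0.056)^(1/0.75) ≈ 9.1660.
y_gold = 1.18·9.1660^0.25 ≈ 2.0532.

(a) k_gold ≈ 9.166; (b) y_gold ≈ 2.053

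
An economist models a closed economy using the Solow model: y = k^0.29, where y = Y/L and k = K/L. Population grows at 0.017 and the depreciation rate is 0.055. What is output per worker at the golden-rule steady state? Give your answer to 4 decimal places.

y_gold ≈ 1.7666

Capital per worker breaks even when investment replaces (n + δ)·k; here n + δ = 0.072.
At the golden rule the marginal product of capital equals n+δ: 0.29·k^(0.29−1) = 0.072. Solving, k_gold = (0.29/0.072)^(1/0.71) ≈ 7.1155.
Output: y_gold = k_gold^0.29 = 7.1155^0.29 ≈ 1.7666.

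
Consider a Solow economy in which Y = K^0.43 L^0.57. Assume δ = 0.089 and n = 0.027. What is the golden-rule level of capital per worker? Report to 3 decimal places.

n + δ = 0.027 + 0.089 = 0.116.
Golden rule sets MPK = n+δ: 0.43·k^(0.43−1) = 0.116, so k_gold = (0.43/0.116)^(1/0.57) ≈ 9.9601.

k_gold ≈ 9.960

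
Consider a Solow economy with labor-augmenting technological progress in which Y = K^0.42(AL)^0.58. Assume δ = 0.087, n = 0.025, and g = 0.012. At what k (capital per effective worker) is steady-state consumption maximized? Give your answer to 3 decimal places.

Break-even investment rate: n + g + δ = 0.025 + 0.012 + 0.087 = 0.124.
Setting f'(k) = n+g+δ gives 0.42·k^(0.42−1) = 0.124, hence k_gold = (0.42/0.124)^(1/0.58) ≈ 8.1940.

k_gold ≈ 8.194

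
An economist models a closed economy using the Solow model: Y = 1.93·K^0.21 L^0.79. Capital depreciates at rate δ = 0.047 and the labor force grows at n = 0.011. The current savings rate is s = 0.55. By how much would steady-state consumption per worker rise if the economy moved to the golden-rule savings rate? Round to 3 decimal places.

Δc ≈ 0.676

Capital per worker breaks even when investment replaces (n + δ)·k; here n + δ = 0.058.
Current steady state (s = 0.55): k* = (0.55·1.93/0.058)^(1/0.79) ≈ 39.6361, y* = 1.93·39.6361^0.21 ≈ 4.1798, c* = (1−0.55)·4.1798 ≈ 1.8809.
Golden rule sets MPK = n+δ: 0.21·1.93·k^(0.21−1) = 0.058, so k_gold = (0.21·1.93/0.058)^(1/0.79) ≈ 11.7164.
y_gold = 1.93·11.7164^0.21 ≈ 3.2360, c_gold = y_gold − 0.058·k_gold ≈ 2.5564.
Gain: Δc = 2.5564 − 1.8809 ≈ 0.6755.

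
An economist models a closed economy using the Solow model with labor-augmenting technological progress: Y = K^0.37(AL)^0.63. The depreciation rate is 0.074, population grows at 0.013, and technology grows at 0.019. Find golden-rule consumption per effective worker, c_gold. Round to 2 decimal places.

Break-even investment rate: n + g + δ = 0.013 + 0.019 + 0.074 = 0.106.
At the golden rule the marginal product of capital equals n+g+δ: 0.37·k^(0.37−1) = 0.106. Solving, k_gold = (0.37/0.106)^(1/0.63) ≈ 7.2734.
y_gold = 7.2734^0.37 ≈ 2.0837.
c_gold = y_gold − (n+g+δ)·k_gold = 2.0837 − 0.106·7.2734 ≈ 1.3128.

c_gold ≈ 1.31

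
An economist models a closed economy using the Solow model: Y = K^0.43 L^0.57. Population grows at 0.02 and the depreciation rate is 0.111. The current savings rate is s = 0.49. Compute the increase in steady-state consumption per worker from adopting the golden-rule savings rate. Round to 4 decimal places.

Capital per worker breaks even when investment replaces (n + δ)·k; here n + δ = 0.131.
Current steady state (s = 0.49): k* = (0.49/0.131)^(1/0.57) ≈ 10.1189, y* = 10.1189^0.43 ≈ 2.7052, c* = (1−0.49)·2.7052 ≈ 1.3797.
Golden rule sets MPK = n+δ: 0.43·k^(0.43−1) = 0.131, so k_gold = (0.43/0.131)^(1/0.57) ≈ 8.0465.
y_gold = 8.0465^0.43 ≈ 2.4514, c_gold = y_gold − 0.131·k_gold ≈ 1.3973.
Gain: Δc = 1.3973 − 1.3797 ≈ 0.0176.

Δc ≈ 0.0176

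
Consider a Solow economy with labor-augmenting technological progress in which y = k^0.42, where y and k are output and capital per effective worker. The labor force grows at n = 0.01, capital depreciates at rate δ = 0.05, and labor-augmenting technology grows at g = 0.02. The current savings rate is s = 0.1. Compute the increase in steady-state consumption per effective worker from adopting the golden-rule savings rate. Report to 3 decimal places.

The effective depreciation rate is n + g + δ = 0.01 + 0.02 + 0.05 = 0.08.
Current steady state (s = 0.1): k* = (0.1/0.08)^(1/0.58) ≈ 1.4692, y* = 1.4692^0.42 ≈ 1.1754, c* = (1−0.1)·1.1754 ≈ 1.0578.
At the golden rule the marginal product of capital equals n+g+δ: 0.42·k^(0.42−1) = 0.08. Solving, k_gold = (0.42/0.08)^(1/0.58) ≈ 17.4443.
y_gold = 17.4443^0.42 ≈ 3.3227, c_gold = y_gold − 0.08·k_gold ≈ 1.9272.
Gain: Δc = 1.9272 − 1.0578 ≈ 0.8693.

Δc ≈ 0.869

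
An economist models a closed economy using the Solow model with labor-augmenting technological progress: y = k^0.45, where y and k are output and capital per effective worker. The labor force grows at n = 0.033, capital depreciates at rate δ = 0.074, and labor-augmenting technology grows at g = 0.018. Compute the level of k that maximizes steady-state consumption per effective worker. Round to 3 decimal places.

k_gold ≈ 10.267

The effective depreciation rate is n + g + δ = 0.033 + 0.018 + 0.074 = 0.125.
At the golden rule the marginal product of capital equals n+g+δ: 0.45·k^(0.45−1) = 0.125. Solving, k_gold = (0.45/0.125)^(1/0.55) ≈ 10.2674.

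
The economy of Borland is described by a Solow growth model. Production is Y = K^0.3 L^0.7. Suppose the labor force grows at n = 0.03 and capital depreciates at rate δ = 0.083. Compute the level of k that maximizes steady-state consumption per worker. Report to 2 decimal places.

k_gold ≈ 4.03

Break-even investment rate: n + δ = 0.03 + 0.083 = 0.113.
Maximizing c = f(k) − (n+δ)·k gives f'(k) = n+δ, i.e. 0.3·k^(0.3−1) = 0.113, so k_gold = (0.3/0.113)^(1/0.7) ≈ 4.0344.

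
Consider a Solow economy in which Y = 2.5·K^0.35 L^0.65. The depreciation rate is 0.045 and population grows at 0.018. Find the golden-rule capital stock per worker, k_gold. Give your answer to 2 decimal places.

Capital per worker breaks even when investment replaces (n + δ)·k; here n + δ = 0.063.
Golden rule sets MPK = n+δ: 0.35·2.5·k^(0.35−1) = 0.063, so k_gold = (0.35·2.5/0.063)^(1/0.65) ≈ 57.2730.

k_gold ≈ 57.27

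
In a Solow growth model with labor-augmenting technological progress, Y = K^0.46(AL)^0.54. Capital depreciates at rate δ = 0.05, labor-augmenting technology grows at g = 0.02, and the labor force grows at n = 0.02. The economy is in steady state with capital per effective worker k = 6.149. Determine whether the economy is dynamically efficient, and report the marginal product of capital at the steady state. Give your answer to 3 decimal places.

dynamically efficient; MPK ≈ 0.173

Capital per effective worker breaks even when investment replaces (n + g + δ)·k; here n + g + δ = 0.09.
MPK = 0.46·k^(0.46−1) = 0.46·6.149^(-0.54) ≈ 0.1725.
MPK > 0.09, so the economy is dynamically efficient (under-saving).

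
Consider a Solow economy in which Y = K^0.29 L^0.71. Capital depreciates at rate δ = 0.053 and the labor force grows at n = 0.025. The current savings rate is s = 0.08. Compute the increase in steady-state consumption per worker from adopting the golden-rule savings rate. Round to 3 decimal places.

Δc ≈ 0.284

The effective depreciation rate is n + δ = 0.025 + 0.053 = 0.078.
Current steady state (s = 0.08): k* = (0.08/0.078)^(1/0.71) ≈ 1.0363, y* = 1.0363^0.29 ≈ 1.0104, c* = (1−0.08)·1.0104 ≈ 0.9296.
Maximizing c = f(k) − (n+δ)·k gives f'(k) = n+δ, i.e. 0.29·k^(0.29−1) = 0.078, so k_gold = (0.29/0.078)^(1/0.71) ≈ 6.3569.
y_gold = 6.3569^0.29 ≈ 1.7098, c_gold = y_gold − 0.078·k_gold ≈ 1.2139.
Gain: Δc = 1.2139 − 0.9296 ≈ 0.2844.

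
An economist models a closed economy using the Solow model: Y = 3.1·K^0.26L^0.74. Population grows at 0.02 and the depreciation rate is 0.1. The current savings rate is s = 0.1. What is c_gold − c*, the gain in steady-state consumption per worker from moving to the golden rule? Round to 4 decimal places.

Δc ≈ 0.5851

Capital per worker breaks even when investment replaces (n + δ)·k; here n + δ = 0.12.
Current steady state (s = 0.1): k* = (0.1·3.1/0.12)^(1/0.74) ≈ 3.6058, y* = 3.1·3.6058^0.26 ≈ 4.3269, c* = (1−0.1)·4.3269 ≈ 3.8943.
At the golden rule the marginal product of capital equals n+δ: 0.26·3.1·k^(0.26−1) = 0.12. Solving, k_gold = (0.26·3.1/0.12)^(1/0.74) ≈ 13.1152.
y_gold = 3.1·13.1152^0.26 ≈ 6.0532, c_gold = y_gold − 0.12·k_gold ≈ 4.4794.
Gain: Δc = 4.4794 − 3.8943 ≈ 0.5851.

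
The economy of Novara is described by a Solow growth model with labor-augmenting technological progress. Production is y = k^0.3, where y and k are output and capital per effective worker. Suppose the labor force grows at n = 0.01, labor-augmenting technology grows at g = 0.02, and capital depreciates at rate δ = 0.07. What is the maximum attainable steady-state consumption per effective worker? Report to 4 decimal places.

c_gold ≈ 1.1209

n + g + δ = 0.01 + 0.02 + 0.07 = 0.1.
At the golden rule the marginal product of capital equals n+g+δ: 0.3·k^(0.3−1) = 0.1. Solving, k_gold = (0.3/0.1)^(1/0.7) ≈ 4.8040.
y_gold = 4.8040^0.3 ≈ 1.6013.
c_gold = y_gold − (n+g+δ)·k_gold = 1.6013 − 0.1·4.8040 ≈ 1.1209.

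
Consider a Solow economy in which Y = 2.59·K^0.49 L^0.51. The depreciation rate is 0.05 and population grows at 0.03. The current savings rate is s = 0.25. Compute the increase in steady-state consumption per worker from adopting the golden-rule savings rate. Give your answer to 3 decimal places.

Δc ≈ 4.318

The effective depreciation rate is n + δ = 0.03 + 0.05 = 0.08.
Current steady state (s = 0.25): k* = (0.25·2.59/0.08)^(1/0.51) ≈ 60.3512, y* = 2.59·60.3512^0.49 ≈ 19.3124, c* = (1−0.25)·19.3124 ≈ 14.4843.
At the golden rule the marginal product of capital equals n+δ: 0.49·2.59·k^(0.49−1) = 0.08. Solving, k_gold = (0.49·2.59/0.08)^(1/0.51) ≈ 225.8068.
y_gold = 2.59·225.8068^0.49 ≈ 36.8664, c_gold = y_gold − 0.08·k_gold ≈ 18.8019.
Gain: Δc = 18.8019 − 14.4843 ≈ 4.3176.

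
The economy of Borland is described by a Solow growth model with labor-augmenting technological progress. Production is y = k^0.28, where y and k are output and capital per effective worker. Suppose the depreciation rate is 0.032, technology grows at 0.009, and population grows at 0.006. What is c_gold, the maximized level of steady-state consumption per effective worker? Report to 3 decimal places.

c_gold ≈ 1.441

Break-even investment rate: n + g + δ = 0.006 + 0.009 + 0.032 = 0.047.
Maximizing c = f(k) − (n+g+δ)·k gives f'(k) = n+g+δ, i.e. 0.28·k^(0.28−1) = 0.047, so k_gold = (0.28/0.047)^(1/0.72) ≈ 11.9254.
y_gold = 11.9254^0.28 ≈ 2.0018.
c_gold = y_gold − (n+g+δ)·k_gold = 2.0018 − 0.047·11.9254 ≈ 1.4413.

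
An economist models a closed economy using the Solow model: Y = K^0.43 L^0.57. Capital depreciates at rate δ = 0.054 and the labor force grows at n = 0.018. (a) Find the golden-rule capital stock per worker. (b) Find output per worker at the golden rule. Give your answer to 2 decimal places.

(a) k_gold ≈ 23.00; (b) y_gold ≈ 3.85

n + δ = 0.018 + 0.054 = 0.072.
At the golden rule the marginal product of capital equals n+δ: 0.43·k^(0.43−1) = 0.072. Solving, k_gold = (0.43/0.072)^(1/0.57) ≈ 22.9955.
y_gold = 22.9955^0.43 ≈ 3.8504.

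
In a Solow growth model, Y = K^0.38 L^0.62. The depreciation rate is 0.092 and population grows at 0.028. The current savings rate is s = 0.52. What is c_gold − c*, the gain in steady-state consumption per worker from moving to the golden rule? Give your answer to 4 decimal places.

Δc ≈ 0.0775

The effective depreciation rate is n + δ = 0.028 + 0.092 = 0.12.
Current steady state (s = 0.52): k* = (0.52/0.12)^(1/0.62) ≈ 10.6447, y* = 10.6447^0.38 ≈ 2.4565, c* = (1−0.52)·2.4565 ≈ 1.1791.
Golden rule sets MPK = n+δ: 0.38·k^(0.38−1) = 0.12, so k_gold = (0.38/0.12)^(1/0.62) ≈ 6.4183.
y_gold = 6.4183^0.38 ≈ 2.0268, c_gold = y_gold − 0.12·k_gold ≈ 1.2566.
Gain: Δc = 1.2566 − 1.1791 ≈ 0.0775.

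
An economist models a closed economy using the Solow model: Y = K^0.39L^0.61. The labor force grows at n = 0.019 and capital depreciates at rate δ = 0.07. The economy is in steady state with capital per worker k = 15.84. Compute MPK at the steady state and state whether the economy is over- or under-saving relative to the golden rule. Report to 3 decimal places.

Break-even investment rate: n + δ = 0.019 + 0.07 = 0.089.
MPK = 0.39·k^(0.39−1) = 0.39·15.84^(-0.61) ≈ 0.0723.
MPK < 0.089, so the economy is dynamically inefficient (over-saving).

over-saving; MPK ≈ 0.072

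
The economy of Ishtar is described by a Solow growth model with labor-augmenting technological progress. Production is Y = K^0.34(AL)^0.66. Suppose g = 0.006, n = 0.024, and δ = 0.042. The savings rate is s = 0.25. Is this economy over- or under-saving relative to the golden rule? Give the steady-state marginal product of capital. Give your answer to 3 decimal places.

under-saving; MPK ≈ 0.098

Break-even investment rate: n + g + δ = 0.024 + 0.006 + 0.042 = 0.072.
Steady-state k*: s·k^0.34 = 0.072·k gives k* = (0.25/0.072)^(1/0.66) ≈ 6.5933.
MPK = 0.34·6.5933^(-0.66) ≈ 0.0979.
MPK > n+g+δ = 0.072, so the economy is dynamically efficient (under-saving).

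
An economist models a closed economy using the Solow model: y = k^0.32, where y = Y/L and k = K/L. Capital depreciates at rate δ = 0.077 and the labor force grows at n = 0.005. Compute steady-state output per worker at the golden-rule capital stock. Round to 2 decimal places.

Break-even investment rate: n + δ = 0.005 + 0.077 = 0.082.
Setting f'(k) = n+δ gives 0.32·k^(0.32−1) = 0.082, hence k_gold = (0.32/0.082)^(1/0.68) ≈ 7.4065.
Output: y_gold = k_gold^0.32 = 7.4065^0.32 ≈ 1.8979.

y_gold ≈ 1.90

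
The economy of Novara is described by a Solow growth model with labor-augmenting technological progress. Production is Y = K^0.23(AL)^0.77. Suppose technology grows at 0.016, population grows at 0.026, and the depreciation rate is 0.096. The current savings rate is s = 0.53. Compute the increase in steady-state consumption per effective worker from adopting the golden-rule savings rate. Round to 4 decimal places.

Δc ≈ 0.1944

n + g + δ = 0.026 + 0.016 + 0.096 = 0.138.
Current steady state (s = 0.53): k* = (0.53/0.138)^(1/0.77) ≈ 5.7406, y* = 5.7406^0.23 ≈ 1.4947, c* = (1−0.53)·1.4947 ≈ 0.7025.
Setting f'(k) = n+g+δ gives 0.23·k^(0.23−1) = 0.138, hence k_gold = (0.23/0.138)^(1/0.77) ≈ 1.9414.
y_gold = 1.9414^0.23 ≈ 1.1648, c_gold = y_gold − 0.138·k_gold ≈ 0.8969.
Gain: Δc = 0.8969 − 0.7025 ≈ 0.1944.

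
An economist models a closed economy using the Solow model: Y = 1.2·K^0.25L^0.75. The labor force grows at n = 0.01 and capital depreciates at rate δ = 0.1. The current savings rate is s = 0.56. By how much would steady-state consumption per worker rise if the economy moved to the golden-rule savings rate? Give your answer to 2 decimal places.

The effective depreciation rate is n + δ = 0.01 + 0.1 = 0.11.
Current steady state (s = 0.56): k* = (0.56·1.2/0.11)^(1/0.75) ≈ 11.1678, y* = 1.2·11.1678^0.25 ≈ 2.1937, c* = (1−0.56)·2.1937 ≈ 0.9652.
Golden rule sets MPK = n+δ: 0.25·1.2·k^(0.25−1) = 0.11, so k_gold = (0.25·1.2/0.11)^(1/0.75) ≈ 3.8104.
y_gold = 1.2·3.8104^0.25 ≈ 1.6766, c_gold = y_gold − 0.11·k_gold ≈ 1.2574.
Gain: Δc = 1.2574 − 0.9652 ≈ 0.2922.

Δc ≈ 0.29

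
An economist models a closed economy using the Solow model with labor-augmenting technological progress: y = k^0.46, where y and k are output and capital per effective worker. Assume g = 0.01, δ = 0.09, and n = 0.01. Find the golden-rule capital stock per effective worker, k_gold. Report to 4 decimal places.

Break-even investment rate: n + g + δ = 0.01 + 0.01 + 0.09 = 0.11.
Maximizing c = f(k) − (n+g+δ)·k gives f'(k) = n+g+δ, i.e. 0.46·k^(0.46−1) = 0.11, so k_gold = (0.46/0.11)^(1/0.54) ≈ 14.1474.

k_gold ≈ 14.1474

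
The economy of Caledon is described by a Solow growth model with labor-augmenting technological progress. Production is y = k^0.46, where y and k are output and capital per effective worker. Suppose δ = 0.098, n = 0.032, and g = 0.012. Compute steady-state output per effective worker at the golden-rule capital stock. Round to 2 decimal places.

y_gold ≈ 2.72

The effective depreciation rate is n + g + δ = 0.032 + 0.012 + 0.098 = 0.142.
Maximizing c = f(k) − (n+g+δ)·k gives f'(k) = n+g+δ, i.e. 0.46·k^(0.46−1) = 0.142, so k_gold = (0.46/0.142)^(1/0.54) ≈ 8.8169.
Output: y_gold = k_gold^0.46 = 8.8169^0.46 ≈ 2.7217.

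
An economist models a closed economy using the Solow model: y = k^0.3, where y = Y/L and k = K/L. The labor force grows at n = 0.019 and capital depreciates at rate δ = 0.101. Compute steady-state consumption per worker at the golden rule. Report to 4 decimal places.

c_gold ≈ 1.0367

The effective depreciation rate is n + δ = 0.019 + 0.101 = 0.12.
Setting f'(k) = n+δ gives 0.3·k^(0.3−1) = 0.12, hence k_gold = (0.3/0.12)^(1/0.7) ≈ 3.7024.
y_gold = 3.7024^0.3 ≈ 1.4810.
c_gold = y_gold − (n+δ)·k_gold = 1.4810 − 0.12·3.7024 ≈ 1.0367.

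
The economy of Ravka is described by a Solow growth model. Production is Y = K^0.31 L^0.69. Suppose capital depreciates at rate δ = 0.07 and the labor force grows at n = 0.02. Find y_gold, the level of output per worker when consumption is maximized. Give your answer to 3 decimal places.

Capital per worker breaks even when investment replaces (n + δ)·k; here n + δ = 0.09.
Setting f'(k) = n+δ gives 0.31·k^(0.31−1) = 0.09, hence k_gold = (0.31/0.09)^(1/0.69) ≈ 6.0039.
Output: y_gold = k_gold^0.31 = 6.0039^0.31 ≈ 1.7431.

y_gold ≈ 1.743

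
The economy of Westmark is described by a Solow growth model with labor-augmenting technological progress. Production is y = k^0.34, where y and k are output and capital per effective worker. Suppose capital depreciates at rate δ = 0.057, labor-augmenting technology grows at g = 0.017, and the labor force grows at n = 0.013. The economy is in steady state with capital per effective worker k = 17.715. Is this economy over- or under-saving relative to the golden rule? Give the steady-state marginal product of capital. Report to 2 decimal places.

over-saving; MPK ≈ 0.05

Capital per effective worker breaks even when investment replaces (n + g + δ)·k; here n + g + δ = 0.087.
MPK = 0.34·k^(0.34−1) = 0.34·17.715^(-0.66) ≈ 0.0510.
MPK < 0.087, so the economy is dynamically inefficient (over-saving).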